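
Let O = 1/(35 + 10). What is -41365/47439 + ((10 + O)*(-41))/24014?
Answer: -5064161611/5696000730 ≈ -0.88907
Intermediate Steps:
O = 1/45 ≈ 0.022222
-41365/47439 + ((10 + O)*(-41))/24014 = -41365/47439 + ((10 + 1/45)*(-41))/24014 = -41365*1/47439 + ((451/45)*(-41))*(1/24014) = -41365/47439 - 18491/45*1/24014 = -41365/47439 - 18491/1080630 = -5064161611/5696000730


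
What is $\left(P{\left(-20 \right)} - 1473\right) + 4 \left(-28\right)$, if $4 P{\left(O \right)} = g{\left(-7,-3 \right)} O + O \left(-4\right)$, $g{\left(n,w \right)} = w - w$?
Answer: $-1565$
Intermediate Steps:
$g{\left(n,w \right)} = 0$
$P{\left(O \right)} = - O$ ($P{\left(O \right)} = \frac{0 O + O \left(-4\right)}{4} = \frac{0 - 4 O}{4} = \frac{\left(-4\right) O}{4} = - O$)
$\left(P{\left(-20 \right)} - 1473\right) + 4 \left(-28\right) = \left(\left(-1\right) \left(-20\right) - 1473\right) + 4 \left(-28\right) = \left(20 - 1473\right) - 112 = -1453 - 112 = -1565$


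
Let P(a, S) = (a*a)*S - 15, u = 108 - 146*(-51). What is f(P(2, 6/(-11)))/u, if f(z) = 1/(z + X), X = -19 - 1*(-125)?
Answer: 11/7380258 ≈ 1.4905e-6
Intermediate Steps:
u = 7554 (u = 108 + 7446 = 7554)
X = 106 (X = -19 + 125 = 106)
P(a, S) = -15 + S*a**2 (P(a, S) = a**2*S - 15 = S*a**2 - 15 = -15 + S*a**2)
f(z) = 1/(106 + z) (f(z) = 1/(z + 106) = 1/(106 + z))
f(P(2, 6/(-11)))/u = 1/((106 + (-15 + (6/(-11))*2**2))*7554) = (1/7554)/(106 + (-15 + (6*(-1/11))*4)) = (1/7554)/(106 + (-15 - 6/11*4)) = (1/7554)/(106 + (-15 - 24/11)) = (1/7554)/(106 - 189/11) = (1/7554)/(977/11) = (11/977)*(1/7554) = 11/7380258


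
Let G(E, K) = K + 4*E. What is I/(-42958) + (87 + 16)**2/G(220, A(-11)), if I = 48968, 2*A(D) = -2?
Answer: 206349275/18880041 ≈ 10.929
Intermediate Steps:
A(D) = -1 (A(D) = (1/2)*(-2) = -1)
I/(-42958) + (87 + 16)**2/G(220, A(-11)) = 48968/(-42958) + (87 + 16)**2/(-1 + 4*220) = 48968*(-1/42958) + 103**2/(-1 + 880) = -24484/21479 + 10609/879 = 206349275/18880041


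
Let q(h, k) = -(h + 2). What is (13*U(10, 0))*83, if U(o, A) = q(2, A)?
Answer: -4316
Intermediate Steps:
q(h, k) = -2 - h (q(h, k) = -(2 + h) = -2 - h)
U(o, A) = -4 (U(o, A) = -2 - 1*2 = -2 - 2 = -4)
(13*U(10, 0))*83 = (13*(-4))*83 = -52*83 = -4316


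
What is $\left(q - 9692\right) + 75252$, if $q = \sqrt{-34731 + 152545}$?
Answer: $65560 + \sqrt{117814} \approx 65903.0$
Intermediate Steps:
$q = \sqrt{117814} \approx 343.24$
$\left(q - 9692\right) + 75252 = \left(\sqrt{117814} - 9692\right) + 75252 = \left(-9692 + \sqrt{117814}\right) + 75252 = 65560 + \sqrt{117814}$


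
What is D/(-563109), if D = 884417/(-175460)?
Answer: 884417/98803105140 ≈ 8.9513e-6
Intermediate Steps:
D = -884417/175460 (D = 884417*(-1/175460) = -884417/175460 ≈ -5.0406)
D/(-563109) = -884417/175460/(-563109) = -884417/175460*(-1/563109) = 884417/98803105140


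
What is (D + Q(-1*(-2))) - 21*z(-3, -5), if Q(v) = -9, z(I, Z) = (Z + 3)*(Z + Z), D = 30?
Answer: -399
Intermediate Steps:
z(I, Z) = 2*Z*(3 + Z) (z(I, Z) = (3 + Z)*(2*Z) = 2*Z*(3 + Z))
(D + Q(-1*(-2))) - 21*z(-3, -5) = (30 - 9) - 42*(-5)*(3 - 5) = 21 - 42*(-5)*(-2) = 21 - 21*20 = 21 - 420 = -399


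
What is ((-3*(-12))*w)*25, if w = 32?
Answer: 28800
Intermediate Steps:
((-3*(-12))*w)*25 = (-3*(-12)*32)*25 = (36*32)*25 = 1152*25 = 28800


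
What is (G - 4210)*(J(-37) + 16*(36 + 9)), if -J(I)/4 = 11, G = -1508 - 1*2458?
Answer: -5526976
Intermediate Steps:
G = -3966 (G = -1508 - 2458 = -3966)
J(I) = -44 (J(I) = -4*11 = -44)
(G - 4210)*(J(-37) + 16*(36 + 9)) = (-3966 - 4210)*(-44 + 16*(36 + 9)) = -8176*(-44 + 16*45) = -8176*(-44 + 720) = -8176*676 = -5526976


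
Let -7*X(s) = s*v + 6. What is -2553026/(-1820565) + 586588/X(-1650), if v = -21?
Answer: -615581117207/5257791720 ≈ -117.08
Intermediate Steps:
X(s) = -6/7 + 3*s (X(s) = -(s*(-21) + 6)/7 = -(-21*s + 6)/7 = -(6 - 21*s)/7 = -6/7 + 3*s)
-2553026/(-1820565) + 586588/X(-1650) = -2553026/(-1820565) + 586588/(-6/7 + 3*(-1650)) = -2553026*(-1/1820565) + 586588/(-6/7 - 4950) = 2553026/1820565 + 586588/(-34656/7) = 2553026/1820565 + 586588*(-7/34656) = 2553026/1820565 - 1026529/8664 = -615581117207/5257791720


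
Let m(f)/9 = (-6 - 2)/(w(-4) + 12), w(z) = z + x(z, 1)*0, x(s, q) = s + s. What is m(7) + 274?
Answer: 265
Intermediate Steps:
x(s, q) = 2*s
w(z) = z (w(z) = z + (2*z)*0 = z + 0 = z)
m(f) = -9 (m(f) = 9*((-6 - 2)/(-4 + 12)) = 9*(-8/8) = 9*(-8*1/8) = 9*(-1) = -9)
m(7) + 274 = -9 + 274 = 265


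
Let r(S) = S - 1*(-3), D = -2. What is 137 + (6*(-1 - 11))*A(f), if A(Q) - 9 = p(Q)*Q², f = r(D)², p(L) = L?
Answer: -583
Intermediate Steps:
r(S) = 3 + S (r(S) = S + 3 = 3 + S)
f = 1 (f = (3 - 2)² = 1² = 1)
A(Q) = 9 + Q³ (A(Q) = 9 + Q*Q² = 9 + Q³)
137 + (6*(-1 - 11))*A(f) = 137 + (6*(-1 - 11))*(9 + 1³) = 137 + (6*(-12))*(9 + 1) = 137 - 72*10 = 137 - 720 = -583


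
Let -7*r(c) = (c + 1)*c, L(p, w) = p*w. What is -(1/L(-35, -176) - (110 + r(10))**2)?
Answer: 383327993/43120 ≈ 8889.8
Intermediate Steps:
r(c) = -c*(1 + c)/7 (r(c) = -(c + 1)*c/7 = -(1 + c)*c/7 = -c*(1 + c)/7)
-(1/L(-35, -176) - (110 + r(10))**2) = -(1/(-35*(-176)) - (110 - 1/7*10*(1 + 10))**2) = -(1/6160 - (110 - 1/7*10*11)**2) = -(1/6160 - (110 - 110/7)**2) = -(1/6160 - (660/7)**2) = -(1/6160 - 1*435600/49) = -(1/6160 - 435600/49) = -1*(-383327993/43120) = 383327993/43120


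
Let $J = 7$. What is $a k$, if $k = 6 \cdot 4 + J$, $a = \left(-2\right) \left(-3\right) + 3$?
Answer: $279$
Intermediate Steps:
$a = 9$ ($a = 6 + 3 = 9$)
$k = 31$ ($k = 6 \cdot 4 + 7 = 24 + 7 = 31$)
$a k = 9 \cdot 31 = 279$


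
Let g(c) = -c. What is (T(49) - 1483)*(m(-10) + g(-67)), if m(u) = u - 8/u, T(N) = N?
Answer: -414426/5 ≈ -82885.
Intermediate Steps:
(T(49) - 1483)*(m(-10) + g(-67)) = (49 - 1483)*((-10 - 8/(-10)) - 1*(-67)) = -1434*((-10 - 8*(-⅒)) + 67) = -1434*((-10 + ⅘) + 67) = -1434*(-46/5 + 67) = -1434*289/5 = -414426/5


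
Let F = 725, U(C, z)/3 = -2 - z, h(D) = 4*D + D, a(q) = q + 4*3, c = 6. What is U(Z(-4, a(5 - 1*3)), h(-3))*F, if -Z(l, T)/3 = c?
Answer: 28275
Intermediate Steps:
a(q) = 12 + q (a(q) = q + 12 = 12 + q)
Z(l, T) = -18 (Z(l, T) = -3*6 = -18)
h(D) = 5*D
U(C, z) = -6 - 3*z (U(C, z) = 3*(-2 - z) = -6 - 3*z)
U(Z(-4, a(5 - 1*3)), h(-3))*F = (-6 - 15*(-3))*725 = (-6 - 3*(-15))*725 = (-6 + 45)*725 = 39*725 = 28275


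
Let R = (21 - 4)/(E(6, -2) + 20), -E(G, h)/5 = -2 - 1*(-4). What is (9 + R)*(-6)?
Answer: -321/5 ≈ -64.200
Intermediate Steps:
E(G, h) = -10 (E(G, h) = -5*(-2 - 1*(-4)) = -5*(-2 + 4) = -5*2 = -10)
R = 17/10 (R = (21 - 4)/(-10 + 20) = 17/10 ≈ 1.7000)
(9 + R)*(-6) = (9 + 17/10)*(-6) = (107/10)*(-6) = -321/5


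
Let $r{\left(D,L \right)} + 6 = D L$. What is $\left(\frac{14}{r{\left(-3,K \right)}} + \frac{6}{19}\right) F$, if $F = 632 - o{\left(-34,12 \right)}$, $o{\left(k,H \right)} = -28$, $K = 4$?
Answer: $- \frac{17380}{57} \approx -304.91$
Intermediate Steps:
$r{\left(D,L \right)} = -6 + D L$
$F = 660$ ($F = 632 - -28 = 632 + 28 = 660$)
$\left(\frac{14}{r{\left(-3,K \right)}} + \frac{6}{19}\right) F = \left(\frac{14}{-6 - 12} + \frac{6}{19}\right) 660 = \left(\frac{14}{-6 - 12} + 6 \cdot \frac{1}{19}\right) 660 = \left(\frac{14}{-18} + \frac{6}{19}\right) 660 = \left(14 \left(- \frac{1}{18}\right) + \frac{6}{19}\right) 660 = \left(- \frac{7}{9} + \frac{6}{19}\right) 660 = \left(- \frac{79}{171}\right) 660 = - \frac{17380}{57}$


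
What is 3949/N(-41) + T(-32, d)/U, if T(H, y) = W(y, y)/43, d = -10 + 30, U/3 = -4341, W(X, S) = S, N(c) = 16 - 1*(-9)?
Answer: 2211396061/13999725 ≈ 157.96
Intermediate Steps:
N(c) = 25 (N(c) = 16 + 9 = 25)
U = -13023 (U = 3*(-4341) = -13023)
d = 20
T(H, y) = y/43
3949/N(-41) + T(-32, d)/U = 3949/25 + ((1/43)*20)/(-13023) = 3949*(1/25) + (20/43)*(-1/13023) = 3949/25 - 20/559989 = 2211396061/13999725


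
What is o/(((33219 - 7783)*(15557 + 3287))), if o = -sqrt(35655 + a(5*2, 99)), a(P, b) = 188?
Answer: -sqrt(35843)/479315984 ≈ -3.9498e-7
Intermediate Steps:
o = -sqrt(35843) (o = -sqrt(35655 + 188) = -sqrt(35843) ≈ -189.32)
o/(((33219 - 7783)*(15557 + 3287))) = (-sqrt(35843))/(((33219 - 7783)*(15557 + 3287))) = (-sqrt(35843))/((25436*18844)) = -sqrt(35843)/479315984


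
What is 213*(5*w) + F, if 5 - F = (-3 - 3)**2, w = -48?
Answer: -51151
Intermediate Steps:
F = -31 (F = 5 - (-3 - 3)**2 = 5 - 1*(-6)**2 = 5 - 1*36 = 5 - 36 = -31)
213*(5*w) + F = 213*(5*(-48)) - 31 = 213*(-240) - 31 = -51120 - 31 = -51151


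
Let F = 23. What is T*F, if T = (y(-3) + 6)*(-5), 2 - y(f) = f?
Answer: -1265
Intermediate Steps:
y(f) = 2 - f
T = -55 (T = ((2 - 1*(-3)) + 6)*(-5) = ((2 + 3) + 6)*(-5) = (5 + 6)*(-5) = 11*(-5) = -55)
T*F = -55*23 = -1265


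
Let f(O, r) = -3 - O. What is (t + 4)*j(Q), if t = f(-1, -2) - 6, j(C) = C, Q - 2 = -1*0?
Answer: -8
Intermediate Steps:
Q = 2 (Q = 2 - 1*0 = 2 + 0 = 2)
t = -8 (t = (-3 - 1*(-1)) - 6 = (-3 + 1) - 6 = -2 - 6 = -8)
(t + 4)*j(Q) = (-8 + 4)*2 = -4*2 = -8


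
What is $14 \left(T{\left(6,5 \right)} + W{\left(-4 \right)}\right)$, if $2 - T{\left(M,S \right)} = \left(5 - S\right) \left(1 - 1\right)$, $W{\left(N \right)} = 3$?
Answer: $70$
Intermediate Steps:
$T{\left(M,S \right)} = 2$ ($T{\left(M,S \right)} = 2 - \left(5 - S\right) \left(1 - 1\right) = 2 - \left(5 - S\right) 0 = 2 - 0 = 2 + 0 = 2$)
$14 \left(T{\left(6,5 \right)} + W{\left(-4 \right)}\right) = 14 \left(2 + 3\right) = 14 \cdot 5 = 70$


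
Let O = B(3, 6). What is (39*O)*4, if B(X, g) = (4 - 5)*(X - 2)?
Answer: -156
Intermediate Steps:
B(X, g) = 2 - X (B(X, g) = -(-2 + X) = 2 - X)
O = -1 (O = 2 - 1*3 = 2 - 3 = -1)
(39*O)*4 = (39*(-1))*4 = -39*4 = -156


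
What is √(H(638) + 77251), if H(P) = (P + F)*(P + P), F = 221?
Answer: √1173335 ≈ 1083.2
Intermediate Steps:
H(P) = 2*P*(221 + P) (H(P) = (P + 221)*(P + P) = (221 + P)*(2*P) = 2*P*(221 + P))
√(H(638) + 77251) = √(2*638*(221 + 638) + 77251) = √(2*638*859 + 77251) = √(1096084 + 77251) = √1173335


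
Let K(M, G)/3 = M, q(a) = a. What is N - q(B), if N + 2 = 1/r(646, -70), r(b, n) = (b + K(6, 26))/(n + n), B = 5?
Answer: -1197/166 ≈ -7.2108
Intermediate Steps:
K(M, G) = 3*M
r(b, n) = (18 + b)/(2*n) (r(b, n) = (b + 3*6)/(n + n) = (b + 18)/((2*n)) = (18 + b)*(1/(2*n)) = (18 + b)/(2*n))
N = -367/166 (N = -2 + 1/((½)*(18 + 646)/(-70)) = -2 + 1/((½)*(-1/70)*664) = -2 + 1/(-166/35) = -2 - 35/166 = -367/166 ≈ -2.2108)
N - q(B) = -367/166 - 1*5 = -367/166 - 5 = -1197/166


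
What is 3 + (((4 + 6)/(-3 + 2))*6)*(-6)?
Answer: 363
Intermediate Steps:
3 + (((4 + 6)/(-3 + 2))*6)*(-6) = 3 + ((10/(-1))*6)*(-6) = 3 + ((10*(-1))*6)*(-6) = 3 - 10*6*(-6) = 3 - 60*(-6) = 3 + 360 = 363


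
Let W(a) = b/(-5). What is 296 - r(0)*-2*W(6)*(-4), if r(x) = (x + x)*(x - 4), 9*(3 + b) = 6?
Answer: 296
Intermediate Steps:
b = -7/3 (b = -3 + (⅑)*6 = -3 + ⅔ = -7/3 ≈ -2.3333)
W(a) = 7/15 (W(a) = -7/3/(-5) = -7/3*(-⅕) = 7/15)
r(x) = 2*x*(-4 + x) (r(x) = (2*x)*(-4 + x) = 2*x*(-4 + x))
296 - r(0)*-2*W(6)*(-4) = 296 - 2*0*(-4 + 0)*-2*7/15*(-4) = 296 - 2*0*(-4)*(-14/15*(-4)) = 296 - 0*56/15 = 296 - 1*0 = 296 + 0 = 296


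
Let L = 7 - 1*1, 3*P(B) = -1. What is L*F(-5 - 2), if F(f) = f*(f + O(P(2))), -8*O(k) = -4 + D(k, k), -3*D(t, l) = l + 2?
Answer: 3241/12 ≈ 270.08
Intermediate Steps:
D(t, l) = -2/3 - l/3 (D(t, l) = -(l + 2)/3 = -(2 + l)/3 = -2/3 - l/3)
P(B) = -1/3 (P(B) = (1/3)*(-1) = -1/3)
L = 6 (L = 7 - 1 = 6)
O(k) = 7/12 + k/24 (O(k) = -(-4 + (-2/3 - k/3))/8 = -(-14/3 - k/3)/8 = 7/12 + k/24)
F(f) = f*(41/72 + f) (F(f) = f*(f + (7/12 + (1/24)*(-1/3))) = f*(f + (7/12 - 1/72)) = f*(f + 41/72) = f*(41/72 + f))
L*F(-5 - 2) = 6*((-5 - 2)*(41 + 72*(-5 - 2))/72) = 6*((1/72)*(-7)*(41 + 72*(-7))) = 6*((1/72)*(-7)*(41 - 504)) = 6*((1/72)*(-7)*(-463)) = 6*(3241/72) = 3241/12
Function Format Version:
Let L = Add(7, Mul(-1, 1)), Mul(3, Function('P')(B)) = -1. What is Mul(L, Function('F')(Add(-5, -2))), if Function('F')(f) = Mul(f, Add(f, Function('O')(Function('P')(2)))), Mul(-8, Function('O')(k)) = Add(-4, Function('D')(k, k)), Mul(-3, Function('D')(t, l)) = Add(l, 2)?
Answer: Rational(3241, 12) ≈ 270.08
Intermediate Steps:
Function('D')(t, l) = Add(Rational(-2, 3), Mul(Rational(-1, 3), l)) (Function('D')(t, l) = Mul(Rational(-1, 3), Add(l, 2)) = Mul(Rational(-1, 3), Add(2, l)) = Add(Rational(-2, 3), Mul(Rational(-1, 3), l)))
Function('P')(B) = Rational(-1, 3) (Function('P')(B) = Mul(Rational(1, 3), -1) = Rational(-1, 3))
L = 6 (L = Add(7, -1) = 6)
Function('O')(k) = Add(Rational(7, 12), Mul(Rational(1, 24), k)) (Function('O')(k) = Mul(Rational(-1, 8), Add(-4, Add(Rational(-2, 3), Mul(Rational(-1, 3), k)))) = Mul(Rational(-1, 8), Add(Rational(-14, 3), Mul(Rational(-1, 3), k))) = Add(Rational(7, 12), Mul(Rational(1, 24), k)))
Function('F')(f) = Mul(f, Add(Rational(41, 72), f)) (Function('F')(f) = Mul(f, Add(f, Add(Rational(7, 12), Mul(Rational(1, 24), Rational(-1, 3))))) = Mul(f, Add(f, Add(Rational(7, 12), Rational(-1, 72)))) = Mul(f, Add(f, Rational(41, 72))) = Mul(f, Add(Rational(41, 72), f)))
Mul(L, Function('F')(Add(-5, -2))) = Mul(6, Mul(Rational(1, 72), Add(-5, -2), Add(41, Mul(72, Add(-5, -2))))) = Mul(6, Mul(Rational(1, 72), -7, Add(41, Mul(72, -7)))) = Mul(6, Mul(Rational(1, 72), -7, Add(41, -504))) = Mul(6, Mul(Rational(1, 72), -7, -463)) = Mul(6, Rational(3241, 72)) = Rational(3241, 12)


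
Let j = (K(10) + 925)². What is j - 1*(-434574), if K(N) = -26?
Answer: 1242775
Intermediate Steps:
j = 808201 (j = (-26 + 925)² = 899² = 808201)
j - 1*(-434574) = 808201 - 1*(-434574) = 808201 + 434574 = 1242775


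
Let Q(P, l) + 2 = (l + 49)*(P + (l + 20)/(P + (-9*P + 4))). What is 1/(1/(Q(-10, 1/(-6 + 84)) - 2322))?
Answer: -204601343/73008 ≈ -2802.4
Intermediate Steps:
Q(P, l) = -2 + (49 + l)*(P + (20 + l)/(4 - 8*P)) (Q(P, l) = -2 + (l + 49)*(P + (l + 20)/(P + (-9*P + 4))) = -2 + (49 + l)*(P + (20 + l)/(P + (4 - 9*P))) = -2 + (49 + l)*(P + (20 + l)/(4 - 8*P)))
1/(1/(Q(-10, 1/(-6 + 84)) - 2322)) = 1/(1/((-972 - (1/(-6 + 84))² - 212*(-10) - 69/(-6 + 84) + 392*(-10)² - 4*(-10)/(-6 + 84) + 8*(-10)²/(-6 + 84))/(4*(-1 + 2*(-10))) - 2322)) = 1/(1/((-972 - (1/78)² + 2120 - 69/78 + 392*100 - 4*(-10)/78 + 8*100/78)/(4*(-1 - 20)) - 2322)) = 1/(1/((¼)*(-972 - (1/78)² + 2120 - 69*1/78 + 39200 - 4*(-10)*1/78 + 8*(1/78)*100)/(-21) - 2322)) = 1/(1/((¼)*(-1/21)*(-972 - 1*1/6084 + 2120 - 23/26 + 39200 + 20/39 + 400/39) - 2322)) = 1/(1/((¼)*(-1/21)*(-972 - 1/6084 + 2120 - 23/26 + 39200 + 20/39 + 400/39) - 2322)) = 1/(1/((¼)*(-1/21)*(245537369/6084) - 2322)) = 1/(1/(-35076767/73008 - 2322)) = 1/(1/(-204601343/73008)) = 1/(-73008/204601343) = -204601343/73008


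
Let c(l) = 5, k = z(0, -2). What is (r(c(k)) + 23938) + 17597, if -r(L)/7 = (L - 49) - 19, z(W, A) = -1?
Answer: 41976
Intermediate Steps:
k = -1
r(L) = 476 - 7*L (r(L) = -7*((L - 49) - 19) = -7*((-49 + L) - 19) = -7*(-68 + L) = 476 - 7*L)
(r(c(k)) + 23938) + 17597 = ((476 - 7*5) + 23938) + 17597 = ((476 - 35) + 23938) + 17597 = (441 + 23938) + 17597 = 24379 + 17597 = 41976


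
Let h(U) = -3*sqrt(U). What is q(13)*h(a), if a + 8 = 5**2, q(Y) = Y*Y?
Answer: -507*sqrt(17) ≈ -2090.4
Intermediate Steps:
q(Y) = Y**2
a = 17 (a = -8 + 5**2 = -8 + 25 = 17)
q(13)*h(a) = 13**2*(-3*sqrt(17)) = 169*(-3*sqrt(17)) = -507*sqrt(17)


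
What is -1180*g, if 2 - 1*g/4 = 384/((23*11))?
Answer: -575840/253 ≈ -2276.0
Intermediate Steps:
g = 488/253 (g = 8 - 1536/(23*11) = 8 - 1536/253 = 488/253 ≈ 1.9289)
-1180*g = -1180*488/253 = -575840/253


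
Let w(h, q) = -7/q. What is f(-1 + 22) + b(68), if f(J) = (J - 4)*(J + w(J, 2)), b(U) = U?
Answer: 731/2 ≈ 365.50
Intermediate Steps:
f(J) = (-4 + J)*(-7/2 + J) (f(J) = (J - 4)*(J - 7/2) = (-4 + J)*(J - 7*½) = (-4 + J)*(J - 7/2) = (-4 + J)*(-7/2 + J))
f(-1 + 22) + b(68) = (14 + (-1 + 22)² - 15*(-1 + 22)/2) + 68 = (14 + 21² - 15/2*21) + 68 = (14 + 441 - 315/2) + 68 = 595/2 + 68 = 731/2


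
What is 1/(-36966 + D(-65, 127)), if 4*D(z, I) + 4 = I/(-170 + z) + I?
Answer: -470/17359631 ≈ -2.7074e-5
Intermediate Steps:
D(z, I) = -1 + I/4 + I/(4*(-170 + z)) (D(z, I) = -1 + (I/(-170 + z) + I)/4 = -1 + (I + I/(-170 + z))/4 = -1 + (I/4 + I/(4*(-170 + z))) = -1 + I/4 + I/(4*(-170 + z)))
1/(-36966 + D(-65, 127)) = 1/(-36966 + (680 - 169*127 - 4*(-65) + 127*(-65))/(4*(-170 - 65))) = 1/(-36966 + (¼)*(680 - 21463 + 260 - 8255)/(-235)) = 1/(-36966 + (¼)*(-1/235)*(-28778)) = 1/(-36966 + 14389/470) = 1/(-17359631/470) = -470/17359631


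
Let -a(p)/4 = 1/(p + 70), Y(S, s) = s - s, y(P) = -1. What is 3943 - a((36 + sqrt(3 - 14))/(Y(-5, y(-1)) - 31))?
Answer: 1632414227/413997 + 124*I*sqrt(11)/4553967 ≈ 3943.1 + 9.0308e-5*I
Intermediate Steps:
Y(S, s) = 0
a(p) = -4/(70 + p) (a(p) = -4/(p + 70) = -4/(70 + p))
3943 - a((36 + sqrt(3 - 14))/(Y(-5, y(-1)) - 31)) = 3943 - (-4)/(70 + (36 + sqrt(3 - 14))/(0 - 31)) = 3943 - (-4)/(70 + (36 + sqrt(-11))/(-31)) = 3943 - (-4)/(70 + (36 + I*sqrt(11))*(-1/31)) = 3943 - (-4)/(70 + (-36/31 - I*sqrt(11)/31)) = 3943 - (-4)/(2134/31 - I*sqrt(11)/31) = 3943 + 4/(2134/31 - I*sqrt(11)/31)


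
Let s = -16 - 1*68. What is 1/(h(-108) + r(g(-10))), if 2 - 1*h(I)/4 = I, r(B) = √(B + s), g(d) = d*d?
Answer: 1/444 ≈ 0.0022523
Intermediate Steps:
g(d) = d²
s = -84 (s = -16 - 68 = -84)
r(B) = √(-84 + B) (r(B) = √(B - 84) = √(-84 + B))
h(I) = 8 - 4*I
1/(h(-108) + r(g(-10))) = 1/((8 - 4*(-108)) + √(-84 + (-10)²)) = 1/((8 + 432) + √(-84 + 100)) = 1/(440 + √16) = 1/(440 + 4) = 1/444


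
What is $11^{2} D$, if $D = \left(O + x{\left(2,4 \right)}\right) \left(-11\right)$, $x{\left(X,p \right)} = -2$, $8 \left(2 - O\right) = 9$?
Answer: $\frac{11979}{8} \approx 1497.4$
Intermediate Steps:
$O = \frac{7}{8}$ ($O = 2 - \frac{9}{8} = \frac{7}{8} \approx 0.875$)
$D = \frac{99}{8}$ ($D = \left(\frac{7}{8} - 2\right) \left(-11\right) = \left(- \frac{9}{8}\right) \left(-11\right) = \frac{99}{8} \approx 12.375$)
$11^{2} D = 11^{2} \cdot \frac{99}{8} = 121 \cdot \frac{99}{8} = \frac{11979}{8}$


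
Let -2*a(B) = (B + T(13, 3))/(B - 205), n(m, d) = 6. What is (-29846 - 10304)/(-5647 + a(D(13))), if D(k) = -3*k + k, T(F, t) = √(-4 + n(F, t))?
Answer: 24197005371000/3403283961799 + 9274650*√2/3403283961799 ≈ 7.1099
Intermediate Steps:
T(F, t) = √2 (T(F, t) = √(-4 + 6) = √2)
D(k) = -2*k
a(B) = -(B + √2)/(2*(-205 + B)) (a(B) = -(B + √2)/(2*(B - 205)) = -(B + √2)/(2*(-205 + B)))
(-29846 - 10304)/(-5647 + a(D(13))) = (-29846 - 10304)/(-5647 + (-(-2)*13 - √2)/(2*(-205 - 2*13))) = -40150/(-5647 + (-1*(-26) - √2)/(2*(-205 - 26))) = -40150/(-5647 + (½)*(26 - √2)/(-231)) = -40150/(-5647 + (½)*(-1/231)*(26 - √2)) = -40150/(-5647 + (-13/231 + √2/462)) = -40150/(-1304470/231 + √2/462)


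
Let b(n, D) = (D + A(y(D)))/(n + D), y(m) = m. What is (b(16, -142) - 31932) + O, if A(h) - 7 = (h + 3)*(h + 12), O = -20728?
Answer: -6653095/126 ≈ -52802.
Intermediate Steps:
A(h) = 7 + (3 + h)*(12 + h) (A(h) = 7 + (h + 3)*(h + 12) = 7 + (3 + h)*(12 + h))
b(n, D) = (43 + D**2 + 16*D)/(D + n) (b(n, D) = (D + (43 + D**2 + 15*D))/(n + D) = (43 + D**2 + 16*D)/(D + n))
(b(16, -142) - 31932) + O = ((43 + (-142)**2 + 16*(-142))/(-142 + 16) - 31932) - 20728 = ((43 + 20164 - 2272)/(-126) - 31932) - 20728 = (-1/126*17935 - 31932) - 20728 = (-17935/126 - 31932) - 20728 = -4041367/126 - 20728 = -6653095/126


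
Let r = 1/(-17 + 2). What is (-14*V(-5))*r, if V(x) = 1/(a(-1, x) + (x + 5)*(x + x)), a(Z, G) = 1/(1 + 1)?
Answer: 28/15 ≈ 1.8667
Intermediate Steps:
a(Z, G) = ½ (a(Z, G) = 1/2 = ½)
V(x) = 1/(½ + 2*x*(5 + x)) (V(x) = 1/(½ + (x + 5)*(x + x)) = 1/(½ + (5 + x)*(2*x)) = 1/(½ + 2*x*(5 + x)))
r = -1/15 (r = 1/(-15) = -1/15 ≈ -0.066667)
(-14*V(-5))*r = -28/(1 + 4*(-5)² + 20*(-5))*(-1/15) = -28/(1 + 4*25 - 100)*(-1/15) = -28/(1 + 100 - 100)*(-1/15) = -28/1*(-1/15) = -28*(-1/15) = 28/15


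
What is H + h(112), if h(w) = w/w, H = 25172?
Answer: 25173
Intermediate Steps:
h(w) = 1
H + h(112) = 25172 + 1 = 25173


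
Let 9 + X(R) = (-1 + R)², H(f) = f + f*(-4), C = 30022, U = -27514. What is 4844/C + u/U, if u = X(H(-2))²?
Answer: 31398046/206506327 ≈ 0.15204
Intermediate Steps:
H(f) = -3*f (H(f) = f - 4*f = -3*f)
X(R) = -9 + (-1 + R)²
u = 256 (u = (-9 + (-1 - 3*(-2))²)² = (-9 + (-1 + 6)²)² = (-9 + 5²)² = (-9 + 25)² = 16² = 256)
4844/C + u/U = 4844/30022 + 256/(-27514) = 4844*(1/30022) + 256*(-1/27514) = 2422/15011 - 128/13757 = 31398046/206506327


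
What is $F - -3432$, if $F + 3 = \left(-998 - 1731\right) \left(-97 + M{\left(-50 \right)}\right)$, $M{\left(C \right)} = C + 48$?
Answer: $273600$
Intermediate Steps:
$M{\left(C \right)} = 48 + C$
$F = 270168$ ($F = -3 + \left(-998 - 1731\right) \left(-97 + \left(48 - 50\right)\right) = -3 - 2729 \left(-97 - 2\right) = -3 - -270171 = -3 + 270171 = 270168$)
$F - -3432 = 270168 - -3432 = 270168 + 3432 = 273600$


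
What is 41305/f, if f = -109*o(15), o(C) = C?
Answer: -8261/327 ≈ -25.263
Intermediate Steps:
f = -1635 (f = -109*15 = -1635)
41305/f = 41305/(-1635) = 41305*(-1/1635) = -8261/327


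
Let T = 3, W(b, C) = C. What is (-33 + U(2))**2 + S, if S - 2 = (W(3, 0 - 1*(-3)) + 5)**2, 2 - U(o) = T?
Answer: 1222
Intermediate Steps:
U(o) = -1 (U(o) = 2 - 1*3 = 2 - 3 = -1)
S = 66 (S = 2 + ((0 - 1*(-3)) + 5)**2 = 2 + ((0 + 3) + 5)**2 = 2 + (3 + 5)**2 = 2 + 8**2 = 2 + 64 = 66)
(-33 + U(2))**2 + S = (-33 - 1)**2 + 66 = (-34)**2 + 66 = 1156 + 66 = 1222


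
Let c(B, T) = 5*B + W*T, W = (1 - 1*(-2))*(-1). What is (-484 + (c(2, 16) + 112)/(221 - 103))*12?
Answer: -342228/59 ≈ -5800.5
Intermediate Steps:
W = -3 (W = (1 + 2)*(-1) = 3*(-1) = -3)
c(B, T) = -3*T + 5*B (c(B, T) = 5*B - 3*T = -3*T + 5*B)
(-484 + (c(2, 16) + 112)/(221 - 103))*12 = (-484 + ((-3*16 + 5*2) + 112)/(221 - 103))*12 = (-484 + ((-48 + 10) + 112)/118)*12 = (-484 + (-38 + 112)*(1/118))*12 = (-484 + 74*(1/118))*12 = (-484 + 37/59)*12 = -28519/59*12 = -342228/59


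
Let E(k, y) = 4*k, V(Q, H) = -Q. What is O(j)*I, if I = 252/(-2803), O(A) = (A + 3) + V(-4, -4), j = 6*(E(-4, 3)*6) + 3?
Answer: 142632/2803 ≈ 50.885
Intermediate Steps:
j = -573 (j = 6*((4*(-4))*6) + 3 = 6*(-16*6) + 3 = 6*(-96) + 3 = -576 + 3 = -573)
O(A) = 7 + A (O(A) = (A + 3) - 1*(-4) = (3 + A) + 4 = 7 + A)
I = -252/2803 (I = 252*(-1/2803) = -252/2803 ≈ -0.089904)
O(j)*I = (7 - 573)*(-252/2803) = -566*(-252/2803) = 142632/2803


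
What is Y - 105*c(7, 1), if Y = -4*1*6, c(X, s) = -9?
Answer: 921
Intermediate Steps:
Y = -24 (Y = -4*6 = -24)
Y - 105*c(7, 1) = -24 - 105*(-9) = -24 + 945 = 921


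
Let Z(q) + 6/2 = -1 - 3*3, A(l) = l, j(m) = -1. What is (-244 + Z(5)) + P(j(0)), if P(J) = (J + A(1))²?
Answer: -257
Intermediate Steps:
P(J) = (1 + J)² (P(J) = (J + 1)² = (1 + J)²)
Z(q) = -13 (Z(q) = -3 + (-1 - 3*3) = -3 + (-1 - 9) = -3 - 10 = -13)
(-244 + Z(5)) + P(j(0)) = (-244 - 13) + (1 - 1)² = -257 + 0² = -257 + 0 = -257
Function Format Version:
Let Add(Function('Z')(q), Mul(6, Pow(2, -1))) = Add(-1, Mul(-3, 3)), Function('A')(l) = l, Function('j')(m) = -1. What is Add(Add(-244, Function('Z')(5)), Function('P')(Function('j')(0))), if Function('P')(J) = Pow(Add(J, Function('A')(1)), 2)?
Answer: -257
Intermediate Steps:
Function('P')(J) = Pow(Add(1, J), 2) (Function('P')(J) = Pow(Add(J, 1), 2) = Pow(Add(1, J), 2))
Function('Z')(q) = -13 (Function('Z')(q) = Add(-3, Add(-1, Mul(-3, 3))) = Add(-3, Add(-1, -9)) = Add(-3, -10) = -13)
Add(Add(-244, Function('Z')(5)), Function('P')(Function('j')(0))) = Add(Add(-244, -13), Pow(Add(1, -1), 2)) = Add(-257, Pow(0, 2)) = Add(-257, 0) = -257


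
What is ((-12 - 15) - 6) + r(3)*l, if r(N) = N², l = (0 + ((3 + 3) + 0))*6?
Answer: 291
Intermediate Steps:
l = 36 (l = (0 + (6 + 0))*6 = (0 + 6)*6 = 6*6 = 36)
((-12 - 15) - 6) + r(3)*l = ((-12 - 15) - 6) + 3²*36 = (-27 - 6) + 9*36 = -33 + 324 = 291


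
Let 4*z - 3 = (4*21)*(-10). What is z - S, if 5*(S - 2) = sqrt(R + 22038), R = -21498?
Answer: -845/4 - 6*sqrt(15)/5 ≈ -215.90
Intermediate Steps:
S = 2 + 6*sqrt(15)/5 (S = 2 + sqrt(-21498 + 22038)/5 = 2 + sqrt(540)/5 = 2 + (6*sqrt(15))/5 = 2 + 6*sqrt(15)/5 ≈ 6.6476)
z = -837/4 (z = 3/4 + ((4*21)*(-10))/4 = 3/4 + (84*(-10))/4 = 3/4 + (1/4)*(-840) = 3/4 - 210 = -837/4 ≈ -209.25)
z - S = -837/4 - (2 + 6*sqrt(15)/5) = -837/4 + (-2 - 6*sqrt(15)/5) = -845/4 - 6*sqrt(15)/5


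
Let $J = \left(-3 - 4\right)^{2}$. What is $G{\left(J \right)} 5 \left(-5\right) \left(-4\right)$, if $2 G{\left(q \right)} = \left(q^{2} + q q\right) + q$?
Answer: $242550$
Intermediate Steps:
$J = 49$ ($J = \left(-7\right)^{2} = 49$)
$G{\left(q \right)} = q^{2} + \frac{q}{2}$ ($G{\left(q \right)} = \frac{\left(q^{2} + q q\right) + q}{2} = \frac{\left(q^{2} + q^{2}\right) + q}{2} = \frac{2 q^{2} + q}{2} = \frac{q + 2 q^{2}}{2} = q^{2} + \frac{q}{2}$)
$G{\left(J \right)} 5 \left(-5\right) \left(-4\right) = 49 \left(\frac{1}{2} + 49\right) 5 \left(-5\right) \left(-4\right) = 49 \cdot \frac{99}{2} \left(\left(-25\right) \left(-4\right)\right) = \frac{4851}{2} \cdot 100 = 242550$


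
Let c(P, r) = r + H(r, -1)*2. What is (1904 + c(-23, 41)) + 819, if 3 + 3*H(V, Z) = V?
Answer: 8368/3 ≈ 2789.3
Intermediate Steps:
H(V, Z) = -1 + V/3
c(P, r) = -2 + 5*r/3 (c(P, r) = r + (-1 + r/3)*2 = r + (-2 + 2*r/3) = -2 + 5*r/3)
(1904 + c(-23, 41)) + 819 = (1904 + (-2 + (5/3)*41)) + 819 = (1904 + (-2 + 205/3)) + 819 = (1904 + 199/3) + 819 = 5911/3 + 819 = 8368/3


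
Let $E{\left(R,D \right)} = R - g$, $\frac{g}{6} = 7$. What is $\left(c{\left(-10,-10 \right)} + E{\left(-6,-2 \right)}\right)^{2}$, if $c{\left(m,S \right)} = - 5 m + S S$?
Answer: $10404$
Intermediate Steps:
$g = 42$ ($g = 6 \cdot 7 = 42$)
$E{\left(R,D \right)} = -42 + R$ ($E{\left(R,D \right)} = R - 42 = -42 + R$)
$c{\left(m,S \right)} = S^{2} - 5 m$ ($c{\left(m,S \right)} = - 5 m + S^{2} = S^{2} - 5 m$)
$\left(c{\left(-10,-10 \right)} + E{\left(-6,-2 \right)}\right)^{2} = \left(\left(\left(-10\right)^{2} - -50\right) - 48\right)^{2} = \left(\left(100 + 50\right) - 48\right)^{2} = \left(150 - 48\right)^{2} = 102^{2} = 10404$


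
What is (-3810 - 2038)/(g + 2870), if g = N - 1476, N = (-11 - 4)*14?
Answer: -731/148 ≈ -4.9392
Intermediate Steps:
N = -210 (N = -15*14 = -210)
g = -1686 (g = -210 - 1476 = -1686)
(-3810 - 2038)/(g + 2870) = (-3810 - 2038)/(-1686 + 2870) = -5848/1184 = -5848*1/1184 = -731/148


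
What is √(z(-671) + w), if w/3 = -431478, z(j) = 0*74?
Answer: 3*I*√143826 ≈ 1137.7*I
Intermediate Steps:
z(j) = 0
w = -1294434 (w = 3*(-431478) = -1294434)
√(z(-671) + w) = √(0 - 1294434) = √(-1294434) = 3*I*√143826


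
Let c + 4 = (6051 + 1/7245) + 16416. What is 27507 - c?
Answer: 36543779/7245 ≈ 5044.0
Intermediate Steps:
c = 162744436/7245 (c = -4 + ((6051 + 1/7245) + 16416) = -4 + (43839496/7245 + 16416) = -4 + 162773416/7245 = 162744436/7245 ≈ 22463.)
27507 - c = 27507 - 1*162744436/7245 = 27507 - 162744436/7245 = 36543779/7245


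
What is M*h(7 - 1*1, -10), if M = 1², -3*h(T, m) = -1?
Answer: ⅓ ≈ 0.33333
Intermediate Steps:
h(T, m) = ⅓ (h(T, m) = -⅓*(-1) = ⅓)
M = 1
M*h(7 - 1*1, -10) = 1*(⅓) = ⅓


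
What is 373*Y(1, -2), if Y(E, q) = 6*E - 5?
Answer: 373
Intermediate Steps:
Y(E, q) = -5 + 6*E
373*Y(1, -2) = 373*(-5 + 6*1) = 373*(-5 + 6) = 373*1 = 373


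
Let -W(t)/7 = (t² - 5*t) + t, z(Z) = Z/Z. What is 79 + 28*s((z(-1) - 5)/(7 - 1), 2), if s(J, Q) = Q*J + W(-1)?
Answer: -2815/3 ≈ -938.33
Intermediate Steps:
z(Z) = 1
W(t) = -7*t² + 28*t (W(t) = -7*((t² - 5*t) + t) = -7*(t² - 4*t) = -7*t² + 28*t)
s(J, Q) = -35 + J*Q (s(J, Q) = Q*J + 7*(-1)*(4 - 1*(-1)) = J*Q + 7*(-1)*(4 + 1) = J*Q + 7*(-1)*5 = J*Q - 35 = -35 + J*Q)
79 + 28*s((z(-1) - 5)/(7 - 1), 2) = 79 + 28*(-35 + ((1 - 5)/(7 - 1))*2) = 79 + 28*(-35 - 4/6*2) = 79 + 28*(-35 - 4*⅙*2) = 79 + 28*(-35 - ⅔*2) = 79 + 28*(-35 - 4/3) = 79 + 28*(-109/3) = 79 - 3052/3 = -2815/3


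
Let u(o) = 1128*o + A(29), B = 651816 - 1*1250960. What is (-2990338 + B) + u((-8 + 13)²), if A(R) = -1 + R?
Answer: -3561254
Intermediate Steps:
B = -599144 (B = 651816 - 1250960 = -599144)
u(o) = 28 + 1128*o (u(o) = 1128*o + (-1 + 29) = 1128*o + 28 = 28 + 1128*o)
(-2990338 + B) + u((-8 + 13)²) = (-2990338 - 599144) + (28 + 1128*(-8 + 13)²) = -3589482 + (28 + 1128*5²) = -3589482 + (28 + 1128*25) = -3589482 + (28 + 28200) = -3589482 + 28228 = -3561254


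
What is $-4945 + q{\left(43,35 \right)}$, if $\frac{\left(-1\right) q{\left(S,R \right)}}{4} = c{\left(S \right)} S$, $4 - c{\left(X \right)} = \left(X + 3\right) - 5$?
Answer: $1419$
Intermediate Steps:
$c{\left(X \right)} = 6 - X$ ($c{\left(X \right)} = 4 - \left(\left(X + 3\right) - 5\right) = 4 - \left(\left(3 + X\right) - 5\right) = 4 - \left(-2 + X\right) = 6 - X$)
$q{\left(S,R \right)} = - 4 S \left(6 - S\right)$ ($q{\left(S,R \right)} = - 4 \left(6 - S\right) S = - 4 S \left(6 - S\right)$)
$-4945 + q{\left(43,35 \right)} = -4945 + 4 \cdot 43 \left(-6 + 43\right) = -4945 + 4 \cdot 43 \cdot 37 = -4945 + 6364 = 1419$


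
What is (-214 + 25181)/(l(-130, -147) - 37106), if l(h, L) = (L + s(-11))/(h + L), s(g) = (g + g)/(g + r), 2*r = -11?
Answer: -20747577/30834649 ≈ -0.67287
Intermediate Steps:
r = -11/2 (r = (1/2)*(-11) = -11/2 ≈ -5.5000)
s(g) = 2*g/(-11/2 + g) (s(g) = (g + g)/(g - 11/2) = (2*g)/(-11/2 + g) = 2*g/(-11/2 + g))
l(h, L) = (4/3 + L)/(L + h) (l(h, L) = (L + 4*(-11)/(-11 + 2*(-11)))/(h + L) = (L + 4*(-11)/(-11 - 22))/(L + h) = (L + 4*(-11)/(-33))/(L + h) = (L + 4*(-11)*(-1/33))/(L + h) = (L + 4/3)/(L + h) = (4/3 + L)/(L + h))
(-214 + 25181)/(l(-130, -147) - 37106) = (-214 + 25181)/((4/3 - 147)/(-147 - 130) - 37106) = 24967/(-437/3/(-277) - 37106) = 24967/(-1/277*(-437/3) - 37106) = 24967/(437/831 - 37106) = 24967/(-30834649/831) = 24967*(-831/30834649) = -20747577/30834649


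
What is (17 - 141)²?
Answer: 15376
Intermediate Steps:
(17 - 141)² = (-124)² = 15376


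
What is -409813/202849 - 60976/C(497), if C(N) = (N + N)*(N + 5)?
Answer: -54215172467/25304804203 ≈ -2.1425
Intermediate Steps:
C(N) = 2*N*(5 + N) (C(N) = (2*N)*(5 + N) = 2*N*(5 + N))
-409813/202849 - 60976/C(497) = -409813/202849 - 60976*1/(994*(5 + 497)) = -409813*1/202849 - 60976/(2*497*502) = -409813/202849 - 60976/498988 = -409813/202849 - 60976*1/498988 = -409813/202849 - 15244/124747 = -54215172467/25304804203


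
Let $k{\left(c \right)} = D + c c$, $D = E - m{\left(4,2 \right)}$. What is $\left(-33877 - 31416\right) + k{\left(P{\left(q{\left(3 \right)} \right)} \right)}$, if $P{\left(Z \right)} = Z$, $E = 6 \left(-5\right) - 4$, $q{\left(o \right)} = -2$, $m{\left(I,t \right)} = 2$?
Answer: $-65325$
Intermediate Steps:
$E = -34$ ($E = -30 - 4 = -34$)
$D = -36$ ($D = -34 - 2 = -36$)
$k{\left(c \right)} = -36 + c^{2}$ ($k{\left(c \right)} = -36 + c c = -36 + c^{2}$)
$\left(-33877 - 31416\right) + k{\left(P{\left(q{\left(3 \right)} \right)} \right)} = \left(-33877 - 31416\right) - \left(36 - \left(-2\right)^{2}\right) = -65293 + \left(-36 + 4\right) = -65293 - 32 = -65325$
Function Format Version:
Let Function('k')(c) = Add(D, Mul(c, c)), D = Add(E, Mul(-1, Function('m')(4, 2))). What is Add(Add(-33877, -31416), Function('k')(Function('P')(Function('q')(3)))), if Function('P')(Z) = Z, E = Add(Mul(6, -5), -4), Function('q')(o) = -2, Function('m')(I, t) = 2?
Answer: -65325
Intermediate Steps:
E = -34 (E = Add(-30, -4) = -34)
D = -36 (D = Add(-34, Mul(-1, 2)) = Add(-34, -2) = -36)
Function('k')(c) = Add(-36, Pow(c, 2)) (Function('k')(c) = Add(-36, Mul(c, c)) = Add(-36, Pow(c, 2)))
Add(Add(-33877, -31416), Function('k')(Function('P')(Function('q')(3)))) = Add(Add(-33877, -31416), Add(-36, Pow(-2, 2))) = Add(-65293, Add(-36, 4)) = Add(-65293, -32) = -65325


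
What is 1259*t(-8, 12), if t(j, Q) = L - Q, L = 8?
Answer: -5036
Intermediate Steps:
t(j, Q) = 8 - Q
1259*t(-8, 12) = 1259*(8 - 1*12) = 1259*(8 - 12) = 1259*(-4) = -5036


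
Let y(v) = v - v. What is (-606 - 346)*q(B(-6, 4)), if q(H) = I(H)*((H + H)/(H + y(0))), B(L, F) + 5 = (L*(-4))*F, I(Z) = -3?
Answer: 5712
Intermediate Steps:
B(L, F) = -5 - 4*F*L (B(L, F) = -5 + (L*(-4))*F = -5 + (-4*L)*F = -5 - 4*F*L)
y(v) = 0
q(H) = -6 (q(H) = -3*(H + H)/(H + 0) = -3*2*H/H = -3*2 = -6)
(-606 - 346)*q(B(-6, 4)) = (-606 - 346)*(-6) = -952*(-6) = 5712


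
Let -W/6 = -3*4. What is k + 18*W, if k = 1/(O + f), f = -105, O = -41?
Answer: 189215/146 ≈ 1296.0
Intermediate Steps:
W = 72 (W = -(-18)*4 = -6*(-12) = 72)
k = -1/146 (k = 1/(-41 - 105) = 1/(-146) = -1/146 ≈ -0.0068493)
k + 18*W = -1/146 + 18*72 = -1/146 + 1296 = 189215/146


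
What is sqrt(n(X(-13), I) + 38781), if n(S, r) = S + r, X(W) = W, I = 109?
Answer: sqrt(38877) ≈ 197.17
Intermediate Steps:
sqrt(n(X(-13), I) + 38781) = sqrt((-13 + 109) + 38781) = sqrt(96 + 38781) = sqrt(38877)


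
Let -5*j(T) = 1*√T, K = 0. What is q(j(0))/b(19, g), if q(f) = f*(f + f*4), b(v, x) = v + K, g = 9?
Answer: 0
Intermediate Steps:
b(v, x) = v (b(v, x) = v + 0 = v)
j(T) = -√T/5
q(f) = 5*f² (q(f) = f*(f + 4*f) = f*(5*f) = 5*f²)
q(j(0))/b(19, g) = (5*(-√0/5)²)/19 = (5*(-⅕*0)²)*(1/19) = (5*0²)*(1/19) = (5*0)*(1/19) = 0*(1/19) = 0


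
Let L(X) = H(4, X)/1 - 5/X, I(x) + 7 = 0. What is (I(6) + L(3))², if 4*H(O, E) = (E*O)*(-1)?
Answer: 1225/9 ≈ 136.11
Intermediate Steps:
H(O, E) = -E*O/4 (H(O, E) = ((E*O)*(-1))/4 = (-E*O)/4 = -E*O/4)
I(x) = -7 (I(x) = -7 + 0 = -7)
L(X) = -X - 5/X (L(X) = -¼*X*4/1 - 5/X = -X*1 - 5/X = -X - 5/X)
(I(6) + L(3))² = (-7 + (-1*3 - 5/3))² = (-7 + (-3 - 5*⅓))² = (-7 + (-3 - 5/3))² = (-7 - 14/3)² = (-35/3)² = 1225/9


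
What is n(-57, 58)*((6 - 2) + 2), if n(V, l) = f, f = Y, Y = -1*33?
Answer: -198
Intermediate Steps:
Y = -33
f = -33
n(V, l) = -33
n(-57, 58)*((6 - 2) + 2) = -33*((6 - 2) + 2) = -33*(4 + 2) = -33*6 = -198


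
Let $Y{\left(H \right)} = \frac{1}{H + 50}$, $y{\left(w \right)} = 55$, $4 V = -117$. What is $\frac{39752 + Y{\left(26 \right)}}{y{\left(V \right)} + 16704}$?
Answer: $\frac{3021153}{1273684} \approx 2.372$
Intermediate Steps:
$V = - \frac{117}{4}$ ($V = \frac{1}{4} \left(-117\right) = - \frac{117}{4} \approx -29.25$)
$Y{\left(H \right)} = \frac{1}{50 + H}$
$\frac{39752 + Y{\left(26 \right)}}{y{\left(V \right)} + 16704} = \frac{39752 + \frac{1}{50 + 26}}{55 + 16704} = \frac{39752 + \frac{1}{76}}{16759} = \left(39752 + \frac{1}{76}\right) \frac{1}{16759} = \frac{3021153}{76} \cdot \frac{1}{16759} = \frac{3021153}{1273684}$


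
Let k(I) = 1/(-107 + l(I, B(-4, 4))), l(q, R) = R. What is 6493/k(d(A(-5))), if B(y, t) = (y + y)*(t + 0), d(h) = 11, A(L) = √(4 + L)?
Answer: -902527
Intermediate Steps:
B(y, t) = 2*t*y (B(y, t) = (2*y)*t = 2*t*y)
k(I) = -1/139 (k(I) = 1/(-107 + 2*4*(-4)) = 1/(-107 - 32) = 1/(-139) = -1/139)
6493/k(d(A(-5))) = 6493/(-1/139) = 6493*(-139) = -902527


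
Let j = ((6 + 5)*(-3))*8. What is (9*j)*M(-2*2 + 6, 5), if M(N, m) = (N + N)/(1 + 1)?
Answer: -4752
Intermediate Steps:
M(N, m) = N (M(N, m) = (2*N)/2 = (2*N)*(½) = N)
j = -264 (j = (11*(-3))*8 = -33*8 = -264)
(9*j)*M(-2*2 + 6, 5) = (9*(-264))*(-2*2 + 6) = -2376*(-4 + 6) = -2376*2 = -4752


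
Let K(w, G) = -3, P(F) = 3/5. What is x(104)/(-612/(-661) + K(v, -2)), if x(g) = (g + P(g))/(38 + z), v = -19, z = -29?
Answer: -345703/61695 ≈ -5.6034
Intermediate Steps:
P(F) = ⅗ (P(F) = 3*(⅕) = ⅗)
x(g) = 1/15 + g/9 (x(g) = (g + ⅗)/(38 - 29) = (⅗ + g)/9 = (⅗ + g)*(⅑) = 1/15 + g/9)
x(104)/(-612/(-661) + K(v, -2)) = (1/15 + (⅑)*104)/(-612/(-661) - 3) = (1/15 + 104/9)/(-612*(-1/661) - 3) = (523/45)/(612/661 - 3) = (523/45)/(-1371/661) = -661/1371*523/45 = -345703/61695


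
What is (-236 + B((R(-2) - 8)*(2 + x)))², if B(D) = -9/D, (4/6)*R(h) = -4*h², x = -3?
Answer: 57168721/1024 ≈ 55829.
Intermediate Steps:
R(h) = -6*h² (R(h) = 3*(-4*h²)/2 = -6*h²)
(-236 + B((R(-2) - 8)*(2 + x)))² = (-236 - 9*1/((2 - 3)*(-6*(-2)² - 8)))² = (-236 - 9*(-1/(-6*4 - 8)))² = (-236 - 9*(-1/(-24 - 8)))² = (-236 - 9/((-32*(-1))))² = (-236 - 9/32)² = (-7561/32)² = 57168721/1024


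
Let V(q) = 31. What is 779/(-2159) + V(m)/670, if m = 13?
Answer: -455001/1446530 ≈ -0.31455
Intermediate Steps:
779/(-2159) + V(m)/670 = 779/(-2159) + 31/670 = 779*(-1/2159) + 31*(1/670) = -779/2159 + 31/670 = -455001/1446530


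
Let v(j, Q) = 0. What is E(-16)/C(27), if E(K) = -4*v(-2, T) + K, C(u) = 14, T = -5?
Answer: -8/7 ≈ -1.1429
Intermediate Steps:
E(K) = K (E(K) = -4*0 + K = 0 + K = K)
E(-16)/C(27) = -16/14 = -16*1/14 = -8/7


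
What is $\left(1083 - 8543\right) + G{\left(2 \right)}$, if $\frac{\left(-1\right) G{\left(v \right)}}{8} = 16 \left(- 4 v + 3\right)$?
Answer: $-6820$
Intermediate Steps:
$G{\left(v \right)} = -384 + 512 v$ ($G{\left(v \right)} = - 8 \cdot 16 \left(- 4 v + 3\right) = - 8 \cdot 16 \left(3 - 4 v\right) = - 8 \left(48 - 64 v\right) = -384 + 512 v$)
$\left(1083 - 8543\right) + G{\left(2 \right)} = \left(1083 - 8543\right) + \left(-384 + 512 \cdot 2\right) = \left(1083 - 8543\right) + \left(-384 + 1024\right) = -7460 + 640 = -6820$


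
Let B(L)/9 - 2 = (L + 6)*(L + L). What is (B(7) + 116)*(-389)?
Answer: -689308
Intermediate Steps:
B(L) = 18 + 18*L*(6 + L) (B(L) = 18 + 9*((L + 6)*(L + L)) = 18 + 9*((6 + L)*(2*L)) = 18 + 9*(2*L*(6 + L)) = 18 + 18*L*(6 + L))
(B(7) + 116)*(-389) = ((18 + 18*7² + 108*7) + 116)*(-389) = ((18 + 18*49 + 756) + 116)*(-389) = ((18 + 882 + 756) + 116)*(-389) = (1656 + 116)*(-389) = 1772*(-389) = -689308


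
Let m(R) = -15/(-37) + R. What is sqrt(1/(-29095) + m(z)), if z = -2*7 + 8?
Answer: I*sqrt(12256198570)/46805 ≈ 2.3653*I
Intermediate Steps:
z = -6 (z = -14 + 8 = -6)
m(R) = 15/37 + R (m(R) = -15*(-1/37) + R = 15/37 + R)
sqrt(1/(-29095) + m(z)) = sqrt(1/(-29095) + (15/37 - 6)) = sqrt(-1/29095 - 207/37) = sqrt(-6022702/1076515) = I*sqrt(12256198570)/46805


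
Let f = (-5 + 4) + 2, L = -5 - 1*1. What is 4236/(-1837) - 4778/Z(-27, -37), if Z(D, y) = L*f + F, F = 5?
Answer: 8772950/1837 ≈ 4775.7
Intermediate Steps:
L = -6 (L = -5 - 1 = -6)
f = 1 (f = -1 + 2 = 1)
Z(D, y) = -1 (Z(D, y) = -6*1 + 5 = -6 + 5 = -1)
4236/(-1837) - 4778/Z(-27, -37) = 4236/(-1837) - 4778/(-1) = 4236*(-1/1837) - 4778*(-1) = -4236/1837 + 4778 = 8772950/1837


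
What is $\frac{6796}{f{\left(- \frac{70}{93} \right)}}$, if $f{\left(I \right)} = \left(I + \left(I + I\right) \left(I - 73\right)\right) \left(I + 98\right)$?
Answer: $\frac{1366602543}{2156428750} \approx 0.63373$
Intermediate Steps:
$f{\left(I \right)} = \left(98 + I\right) \left(I + 2 I \left(-73 + I\right)\right)$ ($f{\left(I \right)} = \left(I + 2 I \left(-73 + I\right)\right) \left(98 + I\right) = \left(98 + I\right) \left(I + 2 I \left(-73 + I\right)\right)$)
$\frac{6796}{f{\left(- \frac{70}{93} \right)}} = \frac{6796}{- \frac{70}{93} \left(-14210 + 2 \left(- \frac{70}{93}\right)^{2} + 51 \left(- \frac{70}{93}\right)\right)} = \frac{6796}{\left(-70\right) \frac{1}{93} \left(-14210 + 2 \left(\left(-70\right) \frac{1}{93}\right)^{2} + 51 \left(\left(-70\right) \frac{1}{93}\right)\right)} = \frac{6796}{\left(- \frac{70}{93}\right) \left(-14210 + 2 \left(- \frac{70}{93}\right)^{2} + 51 \left(- \frac{70}{93}\right)\right)} = \frac{6796}{\left(- \frac{70}{93}\right) \left(-14210 + 2 \cdot \frac{4900}{8649} - \frac{1190}{31}\right)} = \frac{6796}{\left(- \frac{70}{93}\right) \left(-14210 + \frac{9800}{8649} - \frac{1190}{31}\right)} = \frac{6796}{\left(- \frac{70}{93}\right) \left(- \frac{123224500}{8649}\right)} = \frac{6796}{\frac{8625715000}{804357}} = 6796 \cdot \frac{804357}{8625715000} = \frac{1366602543}{2156428750}$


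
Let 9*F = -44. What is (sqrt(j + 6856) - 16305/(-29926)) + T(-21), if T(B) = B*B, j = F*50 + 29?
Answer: 13213671/29926 + sqrt(59765)/3 ≈ 523.03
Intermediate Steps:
F = -44/9 (F = (1/9)*(-44) = -44/9 ≈ -4.8889)
j = -1939/9 (j = -44/9*50 + 29 = -2200/9 + 29 = -1939/9 ≈ -215.44)
T(B) = B**2
(sqrt(j + 6856) - 16305/(-29926)) + T(-21) = (sqrt(-1939/9 + 6856) - 16305/(-29926)) + (-21)**2 = (sqrt(59765/9) - 16305*(-1/29926)) + 441 = (sqrt(59765)/3 + 16305/29926) + 441 = (16305/29926 + sqrt(59765)/3) + 441 = 13213671/29926 + sqrt(59765)/3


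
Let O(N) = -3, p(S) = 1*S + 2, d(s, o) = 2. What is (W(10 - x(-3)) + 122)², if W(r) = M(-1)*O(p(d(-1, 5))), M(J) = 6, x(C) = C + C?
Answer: 10816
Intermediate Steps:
x(C) = 2*C
p(S) = 2 + S (p(S) = S + 2 = 2 + S)
W(r) = -18 (W(r) = 6*(-3) = -18)
(W(10 - x(-3)) + 122)² = (-18 + 122)² = 104² = 10816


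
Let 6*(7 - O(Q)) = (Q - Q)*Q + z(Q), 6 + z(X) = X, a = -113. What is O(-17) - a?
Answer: 743/6 ≈ 123.83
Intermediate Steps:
z(X) = -6 + X
O(Q) = 8 - Q/6 (O(Q) = 7 - ((Q - Q)*Q + (-6 + Q))/6 = 7 - (0*Q + (-6 + Q))/6 = 7 - (0 + (-6 + Q))/6 = 7 - (-6 + Q)/6 = 7 + (1 - Q/6) = 8 - Q/6)
O(-17) - a = (8 - ⅙*(-17)) - 1*(-113) = (8 + 17/6) + 113 = 65/6 + 113 = 743/6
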